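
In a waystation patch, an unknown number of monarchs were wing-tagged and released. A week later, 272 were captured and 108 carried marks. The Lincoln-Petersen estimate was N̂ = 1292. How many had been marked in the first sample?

From N = M·C/R: M = N·R / C = 1292·108 / 272 = 139536 / 272 = 513.

M = 513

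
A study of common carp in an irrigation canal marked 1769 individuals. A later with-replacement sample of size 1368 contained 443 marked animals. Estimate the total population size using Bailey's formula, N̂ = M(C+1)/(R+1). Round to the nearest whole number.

N ≈ 5454

N̂ = 1769·(1368+1)/(443+1) = 1769·1369/444 = 2421761/444 ≈ 5454.4 → 5454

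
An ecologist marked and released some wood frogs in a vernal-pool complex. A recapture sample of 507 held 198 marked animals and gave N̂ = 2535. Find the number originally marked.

M = 990

From N = M·C/R: M = N·R / C = 2535·198 / 507 = 501930 / 507 = 990.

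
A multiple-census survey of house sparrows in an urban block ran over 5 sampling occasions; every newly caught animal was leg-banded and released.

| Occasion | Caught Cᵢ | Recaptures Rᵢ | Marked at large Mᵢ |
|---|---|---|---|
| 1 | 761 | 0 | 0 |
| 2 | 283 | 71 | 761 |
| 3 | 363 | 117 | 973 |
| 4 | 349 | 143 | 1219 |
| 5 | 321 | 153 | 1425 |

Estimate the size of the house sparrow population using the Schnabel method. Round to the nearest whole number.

Σ MᵢCᵢ = 0·761 + 761·283 + 973·363 + 1219·349 + 1425·321 = 0 + 215363 + 353199 + 425431 + 457425 = 1451418
Σ Rᵢ = 0 + 71 + 117 + 143 + 153 = 484
N̂ = 1451418 / 484 ≈ 2998.8 → 2999

N ≈ 2999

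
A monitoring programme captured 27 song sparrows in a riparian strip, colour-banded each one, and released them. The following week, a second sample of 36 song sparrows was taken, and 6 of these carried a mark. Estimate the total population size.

N = (27 × 36) / 6 = 972 / 6 = 162

N = 162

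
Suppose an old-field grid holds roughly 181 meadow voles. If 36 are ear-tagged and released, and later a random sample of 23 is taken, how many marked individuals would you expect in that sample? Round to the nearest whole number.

expected recaptures ≈ 5

Expected recaptures E[R] = M·C / N.
E[R] = 36 × 23 / 181 = 828 / 181 ≈ 4.6 → 5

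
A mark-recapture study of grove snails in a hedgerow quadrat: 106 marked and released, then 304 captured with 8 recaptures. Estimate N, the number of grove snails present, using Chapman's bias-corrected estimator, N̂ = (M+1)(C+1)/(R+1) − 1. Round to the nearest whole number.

N̂ = (106+1)(304+1)/(8+1) − 1 = 107·305/9 − 1
= 32635/9 − 1 ≈ 3626.1 − 1 ≈ 3625.1 → 3625

N ≈ 3625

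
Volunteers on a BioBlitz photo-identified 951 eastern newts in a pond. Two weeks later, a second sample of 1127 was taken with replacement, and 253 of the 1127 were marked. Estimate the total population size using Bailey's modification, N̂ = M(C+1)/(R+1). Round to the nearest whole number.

N̂ = 951·(1127+1)/(253+1) = 951·1128/254 = 1072728/254 ≈ 4223.3 → 4223

N ≈ 4223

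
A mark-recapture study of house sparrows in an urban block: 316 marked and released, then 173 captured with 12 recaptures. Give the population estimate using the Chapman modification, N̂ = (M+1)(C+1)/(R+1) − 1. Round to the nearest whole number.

N ≈ 4242

N̂ = (316+1)(173+1)/(12+1) − 1 = 317·174/13 − 1
= 55158/13 − 1 ≈ 4242.9 − 1 ≈ 4241.9 → 4242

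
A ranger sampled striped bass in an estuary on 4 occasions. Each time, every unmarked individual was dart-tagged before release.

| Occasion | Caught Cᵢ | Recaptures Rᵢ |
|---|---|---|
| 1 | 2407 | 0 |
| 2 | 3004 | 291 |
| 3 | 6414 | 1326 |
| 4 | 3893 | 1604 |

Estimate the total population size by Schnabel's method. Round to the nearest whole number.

N ≈ 24,778

Marked at large before each occasion: Mᵢ = Σⱼ<ᵢ (Cⱼ − Rⱼ) → M1=0, M2=2407, M3=5120, M4=10208
Σ MᵢCᵢ = 0·2407 + 2407·3004 + 5120·6414 + 10208·3893 = 0 + 7230628 + 32839680 + 39739744 = 79810052
Σ Rᵢ = 0 + 291 + 1326 + 1604 = 3221
N̂ = 79810052 / 3221 ≈ 24778.0 → 24778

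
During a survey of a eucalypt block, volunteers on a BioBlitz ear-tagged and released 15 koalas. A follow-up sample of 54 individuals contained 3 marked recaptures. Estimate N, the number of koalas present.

Lincoln-Petersen assumes M/N = R/C, so N = M·C / R.
N = (15 × 54) / 3 = 810 / 3 = 270

N = 270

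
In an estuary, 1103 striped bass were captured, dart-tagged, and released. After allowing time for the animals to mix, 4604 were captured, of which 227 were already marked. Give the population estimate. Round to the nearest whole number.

N ≈ 22,371

Lincoln-Petersen assumes M/N = R/C, so N = M·C / R.
N = (1103 × 4604) / 227 = 5078212 / 227 ≈ 22371.0 → 22371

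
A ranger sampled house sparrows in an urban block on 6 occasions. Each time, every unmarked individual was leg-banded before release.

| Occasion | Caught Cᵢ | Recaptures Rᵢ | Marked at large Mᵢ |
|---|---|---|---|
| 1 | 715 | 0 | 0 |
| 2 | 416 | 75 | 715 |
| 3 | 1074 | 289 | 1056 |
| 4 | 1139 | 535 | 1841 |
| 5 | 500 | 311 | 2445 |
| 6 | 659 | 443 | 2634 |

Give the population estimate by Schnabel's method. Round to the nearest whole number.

Σ MᵢCᵢ = 0·715 + 715·416 + 1056·1074 + 1841·1139 + 2445·500 + 2634·659 = 0 + 297440 + 1134144 + 2096899 + 1222500 + 1735806 = 6486789
Σ Rᵢ = 0 + 75 + 289 + 535 + 311 + 443 = 1653
N̂ = 6486789 / 1653 ≈ 3924.3 → 3924

N ≈ 3924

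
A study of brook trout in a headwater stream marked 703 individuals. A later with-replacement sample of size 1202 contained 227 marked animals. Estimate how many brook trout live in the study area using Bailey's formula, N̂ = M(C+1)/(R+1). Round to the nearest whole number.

N̂ = 703·(1202+1)/(227+1) = 703·1203/228 = 845709/228 ≈ 3709.2 → 3709

N ≈ 3709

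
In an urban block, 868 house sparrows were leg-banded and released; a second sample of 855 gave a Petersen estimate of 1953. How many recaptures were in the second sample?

R = 380

From N = M·C/R: R = M·C / N = 868·855 / 1953 = 742140 / 1953 = 380.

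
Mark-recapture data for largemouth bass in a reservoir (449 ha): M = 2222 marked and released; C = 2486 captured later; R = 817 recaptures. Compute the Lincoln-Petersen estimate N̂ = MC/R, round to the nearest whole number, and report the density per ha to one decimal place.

N̂ = 2222·2486/817 = 5523892/817 ≈ 6761.2 → 6761
Density = N̂ / area = 6761 / 449 ≈ 15.06 → 15.1 per ha

density ≈ 15.1 largemouth bass per ha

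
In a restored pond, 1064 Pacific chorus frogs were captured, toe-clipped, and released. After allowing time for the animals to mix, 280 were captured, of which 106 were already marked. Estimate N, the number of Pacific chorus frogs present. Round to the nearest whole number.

N ≈ 2811

If marked individuals mix randomly, R/C ≈ M/N, giving N ≈ M·C/R.
N = (1064 × 280) / 106 = 297920 / 106 ≈ 2810.6 → 2811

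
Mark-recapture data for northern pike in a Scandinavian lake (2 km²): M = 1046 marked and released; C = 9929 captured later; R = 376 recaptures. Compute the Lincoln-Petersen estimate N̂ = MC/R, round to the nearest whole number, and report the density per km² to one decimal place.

density ≈ 13811.0 northern pike per km²

N̂ = 1046·9929/376 = 10385734/376 ≈ 27621.6 → 27622
Density = N̂ / area = 27622 / 2 = 13811.0 per km²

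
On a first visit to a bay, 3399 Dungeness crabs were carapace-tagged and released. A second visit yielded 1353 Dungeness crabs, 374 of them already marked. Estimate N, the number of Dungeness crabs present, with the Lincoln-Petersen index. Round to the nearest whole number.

N ≈ 12,296

N = (3399 × 1353) / 374 = 4598847 / 374 ≈ 12296.4 → 12296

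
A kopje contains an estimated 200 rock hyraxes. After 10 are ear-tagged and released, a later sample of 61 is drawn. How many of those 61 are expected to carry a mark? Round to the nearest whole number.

The marked fraction of the population is 10/200, so in a sample of 61 expect C·(M/N) marked.
E[R] = 10 × 61 / 200 = 610 / 200 ≈ 3.0 → 3

expected recaptures ≈ 3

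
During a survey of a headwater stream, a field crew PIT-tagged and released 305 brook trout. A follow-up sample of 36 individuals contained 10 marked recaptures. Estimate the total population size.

N = 1098

The marked fraction in the recapture sample should equal the marked fraction in the population: 10/36 = 305/N.
N = (305 × 36) / 10 = 10980 / 10 = 1098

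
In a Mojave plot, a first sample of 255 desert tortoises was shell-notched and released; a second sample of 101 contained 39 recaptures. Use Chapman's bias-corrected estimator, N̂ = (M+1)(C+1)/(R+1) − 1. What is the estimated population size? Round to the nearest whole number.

N̂ = (255+1)(101+1)/(39+1) − 1 = 256·102/40 − 1
= 26112/40 − 1 ≈ 652.8 − 1 ≈ 651.8 → 652

N ≈ 652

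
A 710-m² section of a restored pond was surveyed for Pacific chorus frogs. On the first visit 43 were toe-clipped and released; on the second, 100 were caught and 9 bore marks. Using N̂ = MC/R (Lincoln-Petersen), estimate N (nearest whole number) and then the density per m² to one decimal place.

density ≈ 0.7 Pacific chorus frogs per m²

N̂ = 43·100/9 = 4300/9 ≈ 477.8 → 478
Density = N̂ / area = 478 / 710 ≈ 0.67 → 0.7 per m²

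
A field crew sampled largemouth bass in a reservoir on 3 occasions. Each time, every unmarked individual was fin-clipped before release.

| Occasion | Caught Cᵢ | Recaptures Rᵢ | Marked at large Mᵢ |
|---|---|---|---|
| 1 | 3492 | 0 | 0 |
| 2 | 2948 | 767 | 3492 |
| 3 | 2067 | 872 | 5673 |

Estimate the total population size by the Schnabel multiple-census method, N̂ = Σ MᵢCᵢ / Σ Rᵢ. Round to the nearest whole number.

Σ MᵢCᵢ = 0·3492 + 3492·2948 + 5673·2067 = 0 + 10294416 + 11726091 = 22020507
Σ Rᵢ = 0 + 767 + 872 = 1639
N̂ = 22020507 / 1639 ≈ 13435.3 → 13435

N ≈ 13,435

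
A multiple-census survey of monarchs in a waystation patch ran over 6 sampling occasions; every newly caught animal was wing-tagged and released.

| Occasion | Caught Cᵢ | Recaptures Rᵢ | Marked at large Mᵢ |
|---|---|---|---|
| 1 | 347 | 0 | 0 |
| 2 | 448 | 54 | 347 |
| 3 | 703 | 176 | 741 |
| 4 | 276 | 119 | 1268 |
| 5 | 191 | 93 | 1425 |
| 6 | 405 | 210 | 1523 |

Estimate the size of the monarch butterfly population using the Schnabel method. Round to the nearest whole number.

N ≈ 2938

Σ MᵢCᵢ = 0·347 + 347·448 + 741·703 + 1268·276 + 1425·191 + 1523·405 = 0 + 155456 + 520923 + 349968 + 272175 + 616815 = 1915337
Σ Rᵢ = 0 + 54 + 176 + 119 + 93 + 210 = 652
N̂ = 1915337 / 652 ≈ 2937.6 → 2938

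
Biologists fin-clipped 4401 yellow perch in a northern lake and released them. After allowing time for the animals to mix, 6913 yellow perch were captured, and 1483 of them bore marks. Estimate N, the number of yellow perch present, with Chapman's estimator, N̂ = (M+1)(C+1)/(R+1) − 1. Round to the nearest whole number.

N̂ = (4401+1)(6913+1)/(1483+1) − 1 = 4402·6914/1484 − 1
= 30435428/1484 − 1 ≈ 20509.0 − 1 ≈ 20508.0 → 20508

N ≈ 20,508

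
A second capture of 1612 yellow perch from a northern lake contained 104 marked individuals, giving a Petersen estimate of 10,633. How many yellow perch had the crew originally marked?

M = 686

From N = M·C/R: M = N·R / C = 10633·104 / 1612 = 1105832 / 1612 = 686.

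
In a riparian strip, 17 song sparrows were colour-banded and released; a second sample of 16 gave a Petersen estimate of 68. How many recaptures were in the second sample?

R = 4

From N = M·C/R: R = M·C / N = 17·16 / 68 = 272 / 68 = 4.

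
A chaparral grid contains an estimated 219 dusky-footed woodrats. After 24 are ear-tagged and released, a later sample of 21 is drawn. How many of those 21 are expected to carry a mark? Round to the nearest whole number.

Expected recaptures E[R] = M·C / N.
E[R] = 24 × 21 / 219 = 504 / 219 ≈ 2.3 → 2

expected recaptures ≈ 2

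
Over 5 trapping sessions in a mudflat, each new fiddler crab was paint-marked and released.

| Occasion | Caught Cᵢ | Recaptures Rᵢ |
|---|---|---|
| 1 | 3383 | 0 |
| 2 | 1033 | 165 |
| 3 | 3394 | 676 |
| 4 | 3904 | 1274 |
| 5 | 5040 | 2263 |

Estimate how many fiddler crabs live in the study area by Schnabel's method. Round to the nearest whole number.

N ≈ 21,359

Marked at large before each occasion: Mᵢ = Σⱼ<ᵢ (Cⱼ − Rⱼ) → M1=0, M2=3383, M3=4251, M4=6969, M5=9599
Σ MᵢCᵢ = 0·3383 + 3383·1033 + 4251·3394 + 6969·3904 + 9599·5040 = 0 + 3494639 + 14427894 + 27206976 + 48378960 = 93508469
Σ Rᵢ = 0 + 165 + 676 + 1274 + 2263 = 4378
N̂ = 93508469 / 4378 ≈ 21358.7 → 21359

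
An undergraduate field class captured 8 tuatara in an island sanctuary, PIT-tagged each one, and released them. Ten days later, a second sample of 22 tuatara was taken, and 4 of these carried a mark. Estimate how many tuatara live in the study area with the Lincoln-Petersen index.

N = (8 × 22) / 4 = 176 / 4 = 44

N = 44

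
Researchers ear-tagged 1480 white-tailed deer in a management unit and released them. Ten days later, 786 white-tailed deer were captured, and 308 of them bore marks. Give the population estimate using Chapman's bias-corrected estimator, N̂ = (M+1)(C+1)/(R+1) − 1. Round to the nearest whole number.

N̂ = (1480+1)(786+1)/(308+1) − 1 = 1481·787/309 − 1
= 1165547/309 − 1 ≈ 3772.0 − 1 ≈ 3771.0 → 3771

N ≈ 3771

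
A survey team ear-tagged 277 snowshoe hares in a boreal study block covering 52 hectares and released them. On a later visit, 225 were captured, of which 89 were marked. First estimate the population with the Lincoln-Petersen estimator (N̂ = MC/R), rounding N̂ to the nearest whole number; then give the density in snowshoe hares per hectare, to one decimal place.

density ≈ 13.5 snowshoe hares per hectare

N̂ = 277·225/89 = 62325/89 ≈ 700.3 → 700
Density = N̂ / area = 700 / 52 ≈ 13.46 → 13.5 per hectare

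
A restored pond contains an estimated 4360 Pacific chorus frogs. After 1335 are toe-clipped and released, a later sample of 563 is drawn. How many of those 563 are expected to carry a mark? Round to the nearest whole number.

Expected recaptures E[R] = M·C / N.
E[R] = 1335 × 563 / 4360 = 751605 / 4360 ≈ 172.4 → 172

expected recaptures ≈ 172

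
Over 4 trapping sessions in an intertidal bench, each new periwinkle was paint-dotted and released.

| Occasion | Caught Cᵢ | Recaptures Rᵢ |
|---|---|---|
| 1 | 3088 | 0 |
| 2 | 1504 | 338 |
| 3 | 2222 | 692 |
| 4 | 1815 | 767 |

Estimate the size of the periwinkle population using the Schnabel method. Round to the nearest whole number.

N ≈ 13,687

Marked at large before each occasion: Mᵢ = Σⱼ<ᵢ (Cⱼ − Rⱼ) → M1=0, M2=3088, M3=4254, M4=5784
Σ MᵢCᵢ = 0·3088 + 3088·1504 + 4254·2222 + 5784·1815 = 0 + 4644352 + 9452388 + 10497960 = 24594700
Σ Rᵢ = 0 + 338 + 692 + 767 = 1797
N̂ = 24594700 / 1797 ≈ 13686.5 → 13687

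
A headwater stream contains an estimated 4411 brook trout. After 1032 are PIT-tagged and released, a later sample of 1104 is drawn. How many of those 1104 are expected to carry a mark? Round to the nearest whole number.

expected recaptures ≈ 258

Expected recaptures E[R] = M·C / N.
E[R] = 1032 × 1104 / 4411 = 1139328 / 4411 ≈ 258.3 → 258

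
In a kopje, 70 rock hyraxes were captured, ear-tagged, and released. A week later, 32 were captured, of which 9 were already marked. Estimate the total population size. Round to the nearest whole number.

N ≈ 249

If marked individuals mix randomly, R/C ≈ M/N, giving N ≈ M·C/R.
N = (70 × 32) / 9 = 2240 / 9 ≈ 248.9 → 249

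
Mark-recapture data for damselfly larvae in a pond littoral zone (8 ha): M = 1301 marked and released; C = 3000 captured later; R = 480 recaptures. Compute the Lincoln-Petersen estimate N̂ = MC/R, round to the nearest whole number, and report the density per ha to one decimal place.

density ≈ 1016.4 damselfly larvae per ha

N̂ = 1301·3000/480 = 3903000/480 ≈ 8131.2 → 8131
Density = N̂ / area = 8131 / 8 ≈ 1016.38 → 1016.4 per ha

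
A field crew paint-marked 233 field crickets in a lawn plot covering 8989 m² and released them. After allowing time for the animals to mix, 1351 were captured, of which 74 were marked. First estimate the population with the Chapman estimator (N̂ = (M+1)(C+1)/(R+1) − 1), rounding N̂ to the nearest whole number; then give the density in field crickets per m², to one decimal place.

density ≈ 0.5 field crickets per m²

N̂ = 234·1352/75 − 1 = 316368/75 − 1 ≈ 4217.2 → 4217
Density = N̂ / area = 4217 / 8989 ≈ 0.47 → 0.5 per m²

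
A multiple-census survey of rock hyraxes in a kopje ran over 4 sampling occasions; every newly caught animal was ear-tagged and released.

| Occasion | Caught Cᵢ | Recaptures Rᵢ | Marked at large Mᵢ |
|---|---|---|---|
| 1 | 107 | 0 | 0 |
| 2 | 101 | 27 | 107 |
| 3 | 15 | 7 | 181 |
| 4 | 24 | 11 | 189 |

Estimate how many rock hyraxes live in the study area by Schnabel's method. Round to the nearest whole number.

Σ MᵢCᵢ = 0·107 + 107·101 + 181·15 + 189·24 = 0 + 10807 + 2715 + 4536 = 18058
Σ Rᵢ = 0 + 27 + 7 + 11 = 45
N̂ = 18058 / 45 ≈ 401.3 → 401

N ≈ 401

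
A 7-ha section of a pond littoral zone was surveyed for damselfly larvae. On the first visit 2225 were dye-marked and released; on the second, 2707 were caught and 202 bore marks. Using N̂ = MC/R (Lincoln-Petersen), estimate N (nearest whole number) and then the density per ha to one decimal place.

N̂ = 2225·2707/202 = 6023075/202 ≈ 29817.2 → 29817
Density = N̂ / area = 29817 / 7 ≈ 4259.57 → 4259.6 per ha

density ≈ 4259.6 damselfly larvae per ha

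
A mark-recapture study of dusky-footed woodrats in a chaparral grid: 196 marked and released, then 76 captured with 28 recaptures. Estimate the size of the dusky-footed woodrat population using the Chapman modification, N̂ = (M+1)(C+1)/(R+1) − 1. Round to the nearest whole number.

N ≈ 522

N̂ = (196+1)(76+1)/(28+1) − 1 = 197·77/29 − 1
= 15169/29 − 1 ≈ 523.1 − 1 ≈ 522.1 → 522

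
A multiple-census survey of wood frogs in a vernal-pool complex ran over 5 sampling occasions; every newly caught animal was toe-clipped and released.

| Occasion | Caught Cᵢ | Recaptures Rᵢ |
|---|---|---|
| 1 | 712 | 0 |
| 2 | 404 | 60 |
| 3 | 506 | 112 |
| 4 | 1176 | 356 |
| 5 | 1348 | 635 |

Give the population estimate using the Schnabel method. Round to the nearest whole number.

N ≈ 4804

Marked at large before each occasion: Mᵢ = Σⱼ<ᵢ (Cⱼ − Rⱼ) → M1=0, M2=712, M3=1056, M4=1450, M5=2270
Σ MᵢCᵢ = 0·712 + 712·404 + 1056·506 + 1450·1176 + 2270·1348 = 0 + 287648 + 534336 + 1705200 + 3059960 = 5587144
Σ Rᵢ = 0 + 60 + 112 + 356 + 635 = 1163
N̂ = 5587144 / 1163 ≈ 4804.1 → 4804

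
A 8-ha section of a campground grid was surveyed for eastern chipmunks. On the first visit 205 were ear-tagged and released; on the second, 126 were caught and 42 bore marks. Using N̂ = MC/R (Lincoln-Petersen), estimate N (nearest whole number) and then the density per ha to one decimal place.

N̂ = 205·126/42 = 25830/42 = 615
Density = N̂ / area = 615 / 8 ≈ 76.88 → 76.9 per ha

density ≈ 76.9 eastern chipmunks per ha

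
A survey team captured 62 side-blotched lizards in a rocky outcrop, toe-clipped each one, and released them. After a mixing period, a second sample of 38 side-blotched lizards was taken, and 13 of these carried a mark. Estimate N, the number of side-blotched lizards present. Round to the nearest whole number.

N ≈ 181

N = (62 × 38) / 13 = 2356 / 13 ≈ 181.2 → 181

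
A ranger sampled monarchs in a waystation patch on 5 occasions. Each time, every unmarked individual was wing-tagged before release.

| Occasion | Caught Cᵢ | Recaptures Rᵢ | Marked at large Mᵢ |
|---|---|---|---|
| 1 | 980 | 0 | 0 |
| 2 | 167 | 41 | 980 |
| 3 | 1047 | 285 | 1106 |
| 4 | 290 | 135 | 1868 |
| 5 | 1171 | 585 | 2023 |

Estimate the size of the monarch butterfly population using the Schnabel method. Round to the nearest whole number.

Σ MᵢCᵢ = 0·980 + 980·167 + 1106·1047 + 1868·290 + 2023·1171 = 0 + 163660 + 1157982 + 541720 + 2368933 = 4232295
Σ Rᵢ = 0 + 41 + 285 + 135 + 585 = 1046
N̂ = 4232295 / 1046 ≈ 4046.2 → 4046

N ≈ 4046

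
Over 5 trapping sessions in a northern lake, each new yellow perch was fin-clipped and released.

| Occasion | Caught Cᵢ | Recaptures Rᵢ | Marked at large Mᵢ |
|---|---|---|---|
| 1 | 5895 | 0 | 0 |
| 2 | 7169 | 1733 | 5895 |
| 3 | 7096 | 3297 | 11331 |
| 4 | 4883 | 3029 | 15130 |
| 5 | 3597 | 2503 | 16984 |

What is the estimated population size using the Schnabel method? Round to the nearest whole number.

Σ MᵢCᵢ = 0·5895 + 5895·7169 + 11331·7096 + 15130·4883 + 16984·3597 = 0 + 42261255 + 80404776 + 73879790 + 61091448 = 257637269
Σ Rᵢ = 0 + 1733 + 3297 + 3029 + 2503 = 10562
N̂ = 257637269 / 10562 ≈ 24392.8 → 24393

N ≈ 24,393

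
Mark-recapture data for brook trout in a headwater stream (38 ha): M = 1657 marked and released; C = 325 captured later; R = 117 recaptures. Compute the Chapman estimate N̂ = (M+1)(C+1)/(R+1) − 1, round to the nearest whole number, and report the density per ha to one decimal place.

density ≈ 120.5 brook trout per ha

N̂ = 1658·326/118 − 1 = 540508/118 − 1 ≈ 4579.6 → 4580
Density = N̂ / area = 4580 / 38 ≈ 120.53 → 120.5 per ha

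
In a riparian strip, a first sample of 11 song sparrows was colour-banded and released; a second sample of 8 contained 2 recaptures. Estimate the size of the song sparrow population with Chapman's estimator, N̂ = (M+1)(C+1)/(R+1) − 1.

N = 35

N̂ = (11+1)(8+1)/(2+1) − 1 = 12·9/3 − 1
= 108/3 − 1 = 36 − 1 = 35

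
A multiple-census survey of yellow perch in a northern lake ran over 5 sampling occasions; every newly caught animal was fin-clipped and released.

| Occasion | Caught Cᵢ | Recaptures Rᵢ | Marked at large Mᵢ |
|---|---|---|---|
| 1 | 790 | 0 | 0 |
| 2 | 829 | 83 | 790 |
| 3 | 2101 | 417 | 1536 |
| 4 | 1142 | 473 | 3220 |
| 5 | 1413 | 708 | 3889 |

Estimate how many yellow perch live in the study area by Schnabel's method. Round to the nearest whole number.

Σ MᵢCᵢ = 0·790 + 790·829 + 1536·2101 + 3220·1142 + 3889·1413 = 0 + 654910 + 3227136 + 3677240 + 5495157 = 13054443
Σ Rᵢ = 0 + 83 + 417 + 473 + 708 = 1681
N̂ = 13054443 / 1681 ≈ 7765.9 → 7766

N ≈ 7766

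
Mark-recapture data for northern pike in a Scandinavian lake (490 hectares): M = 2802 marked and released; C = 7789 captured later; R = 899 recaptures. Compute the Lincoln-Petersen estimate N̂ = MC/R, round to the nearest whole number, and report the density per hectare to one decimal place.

N̂ = 2802·7789/899 = 21824778/899 ≈ 24276.7 → 24277
Density = N̂ / area = 24277 / 490 ≈ 49.54 → 49.5 per hectare

density ≈ 49.5 northern pike per hectare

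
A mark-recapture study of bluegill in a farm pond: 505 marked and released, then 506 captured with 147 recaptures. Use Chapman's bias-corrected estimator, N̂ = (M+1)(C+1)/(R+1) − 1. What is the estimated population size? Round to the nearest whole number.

N ≈ 1732

N̂ = (505+1)(506+1)/(147+1) − 1 = 506·507/148 − 1
= 256542/148 − 1 ≈ 1733.4 − 1 ≈ 1732.4 → 1732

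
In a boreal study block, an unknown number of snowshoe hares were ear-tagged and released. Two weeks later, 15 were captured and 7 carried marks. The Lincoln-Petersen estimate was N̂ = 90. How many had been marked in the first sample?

M = 42

From N = M·C/R: M = N·R / C = 90·7 / 15 = 630 / 15 = 42.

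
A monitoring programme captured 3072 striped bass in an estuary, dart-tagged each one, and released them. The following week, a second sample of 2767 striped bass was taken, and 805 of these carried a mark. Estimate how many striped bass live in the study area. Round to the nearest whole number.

The marked fraction in the recapture sample should equal the marked fraction in the population: 805/2767 = 3072/N.
N = (3072 × 2767) / 805 = 8500224 / 805 ≈ 10559.3 → 10559

N ≈ 10,559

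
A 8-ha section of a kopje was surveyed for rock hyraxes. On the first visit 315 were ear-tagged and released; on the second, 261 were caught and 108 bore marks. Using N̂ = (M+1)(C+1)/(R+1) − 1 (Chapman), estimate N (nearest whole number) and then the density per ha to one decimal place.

density ≈ 94.9 rock hyraxes per ha

N̂ = 316·262/109 − 1 = 82792/109 − 1 ≈ 758.6 → 759
Density = N̂ / area = 759 / 8 ≈ 94.88 → 94.9 per ha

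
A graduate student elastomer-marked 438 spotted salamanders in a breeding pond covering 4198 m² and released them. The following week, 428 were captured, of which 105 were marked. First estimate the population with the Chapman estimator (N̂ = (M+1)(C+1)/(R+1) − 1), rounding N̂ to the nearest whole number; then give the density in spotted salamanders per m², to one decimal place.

density ≈ 0.4 spotted salamanders per m²

N̂ = 439·429/106 − 1 = 188331/106 − 1 ≈ 1775.7 → 1776
Density = N̂ / area = 1776 / 4198 ≈ 0.42 → 0.4 per m²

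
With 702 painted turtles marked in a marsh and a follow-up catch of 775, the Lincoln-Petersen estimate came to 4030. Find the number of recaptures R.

R = 135

From N = M·C/R: R = M·C / N = 702·775 / 4030 = 544050 / 4030 = 135.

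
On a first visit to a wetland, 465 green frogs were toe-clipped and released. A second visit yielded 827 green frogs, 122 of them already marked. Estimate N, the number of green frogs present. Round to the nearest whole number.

Lincoln-Petersen assumes M/N = R/C, so N = M·C / R.
N = (465 × 827) / 122 = 384555 / 122 ≈ 3152.1 → 3152

N ≈ 3152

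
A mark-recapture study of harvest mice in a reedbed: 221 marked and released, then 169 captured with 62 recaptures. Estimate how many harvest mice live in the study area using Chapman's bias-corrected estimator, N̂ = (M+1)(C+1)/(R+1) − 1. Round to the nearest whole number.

N̂ = (221+1)(169+1)/(62+1) − 1 = 222·170/63 − 1
= 37740/63 − 1 ≈ 599.0 − 1 ≈ 598.0 → 598

N ≈ 598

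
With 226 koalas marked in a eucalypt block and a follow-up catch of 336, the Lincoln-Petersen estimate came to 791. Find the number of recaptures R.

R = 96

From N = M·C/R: R = M·C / N = 226·336 / 791 = 75936 / 791 = 96.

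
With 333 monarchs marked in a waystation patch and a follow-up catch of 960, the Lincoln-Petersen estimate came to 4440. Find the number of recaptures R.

R = 72

From N = M·C/R: R = M·C / N = 333·960 / 4440 = 319680 / 4440 = 72.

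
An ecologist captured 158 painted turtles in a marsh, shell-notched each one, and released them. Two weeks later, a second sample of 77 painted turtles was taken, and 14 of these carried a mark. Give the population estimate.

N = 869

N = (158 × 77) / 14 = 12166 / 14 = 869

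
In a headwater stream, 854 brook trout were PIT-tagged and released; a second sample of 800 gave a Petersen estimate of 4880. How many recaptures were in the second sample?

From N = M·C/R: R = M·C / N = 854·800 / 4880 = 683200 / 4880 = 140.

R = 140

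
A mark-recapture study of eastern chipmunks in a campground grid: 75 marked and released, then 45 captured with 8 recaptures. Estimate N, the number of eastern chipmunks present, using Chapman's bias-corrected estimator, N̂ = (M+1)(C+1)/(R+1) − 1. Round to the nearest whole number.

N̂ = (75+1)(45+1)/(8+1) − 1 = 76·46/9 − 1
= 3496/9 − 1 ≈ 388.4 − 1 ≈ 387.4 → 387

N ≈ 387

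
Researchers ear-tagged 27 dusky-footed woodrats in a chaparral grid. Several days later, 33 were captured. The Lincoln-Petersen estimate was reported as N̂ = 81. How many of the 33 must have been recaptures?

R = 11

From N = M·C/R: R = M·C / N = 27·33 / 81 = 891 / 81 = 11.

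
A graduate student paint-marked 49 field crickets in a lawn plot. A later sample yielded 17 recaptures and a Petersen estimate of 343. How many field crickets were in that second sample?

From N = M·C/R: C = N·R / M = 343·17 / 49 = 5831 / 49 = 119.

C = 119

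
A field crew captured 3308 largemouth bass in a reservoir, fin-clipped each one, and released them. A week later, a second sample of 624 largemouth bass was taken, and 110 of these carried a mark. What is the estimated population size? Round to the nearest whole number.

N = (3308 × 624) / 110 = 2064192 / 110 ≈ 18765.4 → 18765

N ≈ 18,765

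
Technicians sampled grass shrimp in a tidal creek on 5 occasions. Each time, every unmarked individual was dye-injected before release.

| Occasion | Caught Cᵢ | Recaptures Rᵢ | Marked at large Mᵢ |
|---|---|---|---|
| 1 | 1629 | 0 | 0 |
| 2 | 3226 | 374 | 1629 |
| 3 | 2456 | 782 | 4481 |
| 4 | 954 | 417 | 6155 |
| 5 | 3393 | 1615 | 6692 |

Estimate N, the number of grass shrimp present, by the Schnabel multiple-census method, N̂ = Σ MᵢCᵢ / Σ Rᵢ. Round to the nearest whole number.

N ≈ 14,065

Σ MᵢCᵢ = 0·1629 + 1629·3226 + 4481·2456 + 6155·954 + 6692·3393 = 0 + 5255154 + 11005336 + 5871870 + 22705956 = 44838316
Σ Rᵢ = 0 + 374 + 782 + 417 + 1615 = 3188
N̂ = 44838316 / 3188 ≈ 14064.7 → 14065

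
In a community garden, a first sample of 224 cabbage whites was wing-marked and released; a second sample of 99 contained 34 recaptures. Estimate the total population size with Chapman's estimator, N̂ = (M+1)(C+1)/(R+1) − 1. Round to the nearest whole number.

N̂ = (224+1)(99+1)/(34+1) − 1 = 225·100/35 − 1
= 22500/35 − 1 ≈ 642.9 − 1 ≈ 641.9 → 642

N ≈ 642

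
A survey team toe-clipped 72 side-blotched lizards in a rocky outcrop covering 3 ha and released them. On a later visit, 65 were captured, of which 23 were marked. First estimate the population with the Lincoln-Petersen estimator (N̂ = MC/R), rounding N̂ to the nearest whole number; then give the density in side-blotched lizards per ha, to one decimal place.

density ≈ 67.7 side-blotched lizards per ha

N̂ = 72·65/23 = 4680/23 ≈ 203.48 → 203
Density = N̂ / area = 203 / 3 ≈ 67.67 → 67.7 per ha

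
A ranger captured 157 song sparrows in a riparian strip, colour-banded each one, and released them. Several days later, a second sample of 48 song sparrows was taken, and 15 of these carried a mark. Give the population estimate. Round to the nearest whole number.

N ≈ 502

If marked individuals mix randomly, R/C ≈ M/N, giving N ≈ M·C/R.
N = (157 × 48) / 15 = 7536 / 15 ≈ 502.4 → 502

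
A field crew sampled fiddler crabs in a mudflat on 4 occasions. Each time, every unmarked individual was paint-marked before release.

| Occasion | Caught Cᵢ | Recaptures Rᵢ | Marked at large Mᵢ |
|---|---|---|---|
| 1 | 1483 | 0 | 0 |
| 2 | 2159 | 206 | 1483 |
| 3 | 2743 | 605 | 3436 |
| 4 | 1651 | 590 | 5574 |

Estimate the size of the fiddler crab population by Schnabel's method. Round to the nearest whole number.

N ≈ 15,581

Σ MᵢCᵢ = 0·1483 + 1483·2159 + 3436·2743 + 5574·1651 = 0 + 3201797 + 9424948 + 9202674 = 21829419
Σ Rᵢ = 0 + 206 + 605 + 590 = 1401
N̂ = 21829419 / 1401 ≈ 15581.3 → 15581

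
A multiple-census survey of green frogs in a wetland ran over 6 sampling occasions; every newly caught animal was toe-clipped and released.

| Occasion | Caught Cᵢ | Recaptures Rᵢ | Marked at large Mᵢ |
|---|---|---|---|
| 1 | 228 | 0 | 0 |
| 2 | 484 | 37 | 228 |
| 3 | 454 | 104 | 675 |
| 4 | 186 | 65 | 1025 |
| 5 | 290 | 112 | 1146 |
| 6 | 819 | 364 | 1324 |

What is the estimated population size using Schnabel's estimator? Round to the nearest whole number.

N ≈ 2968

Σ MᵢCᵢ = 0·228 + 228·484 + 675·454 + 1025·186 + 1146·290 + 1324·819 = 0 + 110352 + 306450 + 190650 + 332340 + 1084356 = 2024148
Σ Rᵢ = 0 + 37 + 104 + 65 + 112 + 364 = 682
N̂ = 2024148 / 682 ≈ 2968.0 → 2968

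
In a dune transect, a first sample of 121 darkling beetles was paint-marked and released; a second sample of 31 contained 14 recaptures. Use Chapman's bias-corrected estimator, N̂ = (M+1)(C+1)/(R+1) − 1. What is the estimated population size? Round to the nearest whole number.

N ≈ 259

N̂ = (121+1)(31+1)/(14+1) − 1 = 122·32/15 − 1
= 3904/15 − 1 ≈ 260.3 − 1 ≈ 259.3 → 259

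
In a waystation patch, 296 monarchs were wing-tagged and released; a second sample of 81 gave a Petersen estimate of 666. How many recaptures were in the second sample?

R = 36

From N = M·C/R: R = M·C / N = 296·81 / 666 = 23976 / 666 = 36.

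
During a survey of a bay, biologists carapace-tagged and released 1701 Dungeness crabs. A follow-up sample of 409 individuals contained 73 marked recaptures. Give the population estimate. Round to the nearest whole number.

N ≈ 9530

N = (1701 × 409) / 73 = 695709 / 73 ≈ 9530.3 → 9530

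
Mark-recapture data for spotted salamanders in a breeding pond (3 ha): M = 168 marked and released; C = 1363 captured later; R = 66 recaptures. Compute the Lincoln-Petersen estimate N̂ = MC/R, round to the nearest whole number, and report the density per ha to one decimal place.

density ≈ 1156.3 spotted salamanders per ha

N̂ = 168·1363/66 = 228984/66 ≈ 3469.45 → 3469
Density = N̂ / area = 3469 / 3 ≈ 1156.33 → 1156.3 per ha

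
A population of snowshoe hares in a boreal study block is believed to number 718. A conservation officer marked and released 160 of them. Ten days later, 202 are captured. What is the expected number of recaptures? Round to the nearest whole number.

Expected recaptures E[R] = M·C / N.
E[R] = 160 × 202 / 718 = 32320 / 718 ≈ 45.0 → 45

expected recaptures ≈ 45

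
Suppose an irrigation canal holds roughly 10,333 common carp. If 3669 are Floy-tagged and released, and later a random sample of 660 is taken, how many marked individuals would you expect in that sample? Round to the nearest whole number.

expected recaptures ≈ 234

Expected recaptures E[R] = M·C / N.
E[R] = 3669 × 660 / 10333 = 2421540 / 10333 ≈ 234.4 → 234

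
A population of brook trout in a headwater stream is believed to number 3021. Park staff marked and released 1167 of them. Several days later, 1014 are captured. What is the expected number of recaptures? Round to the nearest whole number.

expected recaptures ≈ 392

The marked fraction of the population is 1167/3021, so in a sample of 1014 expect C·(M/N) marked.
E[R] = 1167 × 1014 / 3021 = 1183338 / 3021 ≈ 391.7 → 392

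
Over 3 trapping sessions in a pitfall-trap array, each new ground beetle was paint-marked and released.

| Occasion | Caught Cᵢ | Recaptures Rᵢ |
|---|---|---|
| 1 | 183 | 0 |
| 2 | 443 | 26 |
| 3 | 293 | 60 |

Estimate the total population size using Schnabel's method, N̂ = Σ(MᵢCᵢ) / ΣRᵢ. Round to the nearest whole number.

N ≈ 2987

Marked at large before each occasion: Mᵢ = Σⱼ<ᵢ (Cⱼ − Rⱼ) → M1=0, M2=183, M3=600
Σ MᵢCᵢ = 0·183 + 183·443 + 600·293 = 0 + 81069 + 175800 = 256869
Σ Rᵢ = 0 + 26 + 60 = 86
N̂ = 256869 / 86 ≈ 2986.8 → 2987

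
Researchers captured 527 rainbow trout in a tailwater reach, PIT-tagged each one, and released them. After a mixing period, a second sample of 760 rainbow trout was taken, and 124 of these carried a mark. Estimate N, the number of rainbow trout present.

Lincoln-Petersen assumes M/N = R/C, so N = M·C / R.
N = (527 × 760) / 124 = 400520 / 124 = 3230

N = 3230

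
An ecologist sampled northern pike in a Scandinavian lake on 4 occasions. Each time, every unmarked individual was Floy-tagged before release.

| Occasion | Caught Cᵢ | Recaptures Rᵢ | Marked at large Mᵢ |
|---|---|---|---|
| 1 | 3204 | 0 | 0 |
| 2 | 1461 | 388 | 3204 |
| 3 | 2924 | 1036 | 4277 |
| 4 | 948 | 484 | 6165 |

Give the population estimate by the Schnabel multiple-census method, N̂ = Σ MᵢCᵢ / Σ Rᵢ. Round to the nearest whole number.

Σ MᵢCᵢ = 0·3204 + 3204·1461 + 4277·2924 + 6165·948 = 0 + 4681044 + 12505948 + 5844420 = 23031412
Σ Rᵢ = 0 + 388 + 1036 + 484 = 1908
N̂ = 23031412 / 1908 ≈ 12071.0 → 12071

N ≈ 12,071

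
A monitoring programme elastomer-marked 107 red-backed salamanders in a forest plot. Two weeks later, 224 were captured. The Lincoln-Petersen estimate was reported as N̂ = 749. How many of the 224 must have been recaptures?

R = 32

From N = M·C/R: R = M·C / N = 107·224 / 749 = 23968 / 749 = 32.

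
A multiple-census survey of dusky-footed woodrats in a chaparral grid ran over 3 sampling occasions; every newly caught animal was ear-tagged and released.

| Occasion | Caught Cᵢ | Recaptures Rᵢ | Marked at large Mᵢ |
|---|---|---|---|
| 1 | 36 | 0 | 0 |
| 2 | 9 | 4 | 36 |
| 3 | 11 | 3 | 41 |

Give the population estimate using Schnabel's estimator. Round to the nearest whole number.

N ≈ 111

Σ MᵢCᵢ = 0·36 + 36·9 + 41·11 = 0 + 324 + 451 = 775
Σ Rᵢ = 0 + 4 + 3 = 7
N̂ = 775 / 7 ≈ 110.7 → 111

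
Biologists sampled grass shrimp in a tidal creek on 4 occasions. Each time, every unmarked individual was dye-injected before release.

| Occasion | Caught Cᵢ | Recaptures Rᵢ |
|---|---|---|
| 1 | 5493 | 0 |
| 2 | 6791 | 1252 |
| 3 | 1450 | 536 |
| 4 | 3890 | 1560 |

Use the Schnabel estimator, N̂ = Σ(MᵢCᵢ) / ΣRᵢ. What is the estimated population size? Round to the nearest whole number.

Marked at large before each occasion: Mᵢ = Σⱼ<ᵢ (Cⱼ − Rⱼ) → M1=0, M2=5493, M3=11032, M4=11946
Σ MᵢCᵢ = 0·5493 + 5493·6791 + 11032·1450 + 11946·3890 = 0 + 37302963 + 15996400 + 46469940 = 99769303
Σ Rᵢ = 0 + 1252 + 536 + 1560 = 3348
N̂ = 99769303 / 3348 ≈ 29799.7 → 29800

N ≈ 29,800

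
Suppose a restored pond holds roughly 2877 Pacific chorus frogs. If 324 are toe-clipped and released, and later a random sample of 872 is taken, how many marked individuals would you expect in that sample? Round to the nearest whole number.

expected recaptures ≈ 98

The marked fraction of the population is 324/2877, so in a sample of 872 expect C·(M/N) marked.
E[R] = 324 × 872 / 2877 = 282528 / 2877 ≈ 98.2 → 98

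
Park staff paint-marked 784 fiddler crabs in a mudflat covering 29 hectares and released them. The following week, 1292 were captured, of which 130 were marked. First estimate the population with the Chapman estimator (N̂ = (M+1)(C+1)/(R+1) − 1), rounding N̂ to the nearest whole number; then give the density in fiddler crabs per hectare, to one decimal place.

N̂ = 785·1293/131 − 1 = 1015005/131 − 1 ≈ 7747.1 → 7747
Density = N̂ / area = 7747 / 29 ≈ 267.14 → 267.1 per hectare

density ≈ 267.1 fiddler crabs per hectare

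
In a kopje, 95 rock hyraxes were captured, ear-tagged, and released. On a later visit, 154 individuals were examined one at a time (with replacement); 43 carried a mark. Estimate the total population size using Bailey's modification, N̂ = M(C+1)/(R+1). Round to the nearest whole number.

N ≈ 335

N̂ = 95·(154+1)/(43+1) = 95·155/44 = 14725/44 ≈ 334.7 → 335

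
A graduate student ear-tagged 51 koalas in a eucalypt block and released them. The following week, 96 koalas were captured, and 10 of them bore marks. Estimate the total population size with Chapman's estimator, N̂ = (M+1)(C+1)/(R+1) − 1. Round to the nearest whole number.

N̂ = (51+1)(96+1)/(10+1) − 1 = 52·97/11 − 1
= 5044/11 − 1 ≈ 458.5 − 1 ≈ 457.5 → 458

N ≈ 458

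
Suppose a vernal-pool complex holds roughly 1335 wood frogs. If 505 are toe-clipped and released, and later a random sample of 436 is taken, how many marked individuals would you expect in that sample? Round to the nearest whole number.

Expected recaptures E[R] = M·C / N.
E[R] = 505 × 436 / 1335 = 220180 / 1335 ≈ 164.9 → 165

expected recaptures ≈ 165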